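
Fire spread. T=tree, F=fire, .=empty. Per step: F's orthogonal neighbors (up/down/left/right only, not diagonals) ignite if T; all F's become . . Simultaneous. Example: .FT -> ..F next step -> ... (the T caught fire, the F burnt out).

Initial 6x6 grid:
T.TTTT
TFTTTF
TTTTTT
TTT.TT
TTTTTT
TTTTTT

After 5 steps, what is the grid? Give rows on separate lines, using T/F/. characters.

Step 1: 6 trees catch fire, 2 burn out
  T.TTTF
  F.FTF.
  TFTTTF
  TTT.TT
  TTTTTT
  TTTTTT
Step 2: 9 trees catch fire, 6 burn out
  F.FTF.
  ...F..
  F.FTF.
  TFT.TF
  TTTTTT
  TTTTTT
Step 3: 7 trees catch fire, 9 burn out
  ...F..
  ......
  ...F..
  F.F.F.
  TFTTTF
  TTTTTT
Step 4: 5 trees catch fire, 7 burn out
  ......
  ......
  ......
  ......
  F.FTF.
  TFTTTF
Step 5: 4 trees catch fire, 5 burn out
  ......
  ......
  ......
  ......
  ...F..
  F.FTF.

......
......
......
......
...F..
F.FTF.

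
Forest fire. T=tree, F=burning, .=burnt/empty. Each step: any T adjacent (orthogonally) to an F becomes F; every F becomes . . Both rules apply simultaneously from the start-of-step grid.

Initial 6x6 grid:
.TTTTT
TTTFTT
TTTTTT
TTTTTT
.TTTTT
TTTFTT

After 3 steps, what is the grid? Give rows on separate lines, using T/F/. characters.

Step 1: 7 trees catch fire, 2 burn out
  .TTFTT
  TTF.FT
  TTTFTT
  TTTTTT
  .TTFTT
  TTF.FT
Step 2: 11 trees catch fire, 7 burn out
  .TF.FT
  TF...F
  TTF.FT
  TTTFTT
  .TF.FT
  TF...F
Step 3: 10 trees catch fire, 11 burn out
  .F...F
  F.....
  TF...F
  TTF.FT
  .F...F
  F.....

.F...F
F.....
TF...F
TTF.FT
.F...F
F.....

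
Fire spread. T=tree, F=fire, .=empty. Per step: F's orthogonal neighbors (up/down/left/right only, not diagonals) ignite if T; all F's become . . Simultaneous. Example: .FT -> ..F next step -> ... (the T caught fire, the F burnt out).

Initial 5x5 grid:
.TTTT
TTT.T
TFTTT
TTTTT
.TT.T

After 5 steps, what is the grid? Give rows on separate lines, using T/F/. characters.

Step 1: 4 trees catch fire, 1 burn out
  .TTTT
  TFT.T
  F.FTT
  TFTTT
  .TT.T
Step 2: 7 trees catch fire, 4 burn out
  .FTTT
  F.F.T
  ...FT
  F.FTT
  .FT.T
Step 3: 4 trees catch fire, 7 burn out
  ..FTT
  ....T
  ....F
  ...FT
  ..F.T
Step 4: 3 trees catch fire, 4 burn out
  ...FT
  ....F
  .....
  ....F
  ....T
Step 5: 2 trees catch fire, 3 burn out
  ....F
  .....
  .....
  .....
  ....F

....F
.....
.....
.....
....F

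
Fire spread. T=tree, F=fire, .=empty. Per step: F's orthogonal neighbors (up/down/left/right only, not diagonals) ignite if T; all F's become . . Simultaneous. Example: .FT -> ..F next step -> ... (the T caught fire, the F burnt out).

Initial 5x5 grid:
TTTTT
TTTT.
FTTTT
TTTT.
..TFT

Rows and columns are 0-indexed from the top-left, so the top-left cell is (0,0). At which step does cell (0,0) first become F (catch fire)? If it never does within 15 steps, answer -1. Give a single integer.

Step 1: cell (0,0)='T' (+6 fires, +2 burnt)
Step 2: cell (0,0)='F' (+6 fires, +6 burnt)
  -> target ignites at step 2
Step 3: cell (0,0)='.' (+4 fires, +6 burnt)
Step 4: cell (0,0)='.' (+2 fires, +4 burnt)
Step 5: cell (0,0)='.' (+1 fires, +2 burnt)
Step 6: cell (0,0)='.' (+0 fires, +1 burnt)
  fire out at step 6

2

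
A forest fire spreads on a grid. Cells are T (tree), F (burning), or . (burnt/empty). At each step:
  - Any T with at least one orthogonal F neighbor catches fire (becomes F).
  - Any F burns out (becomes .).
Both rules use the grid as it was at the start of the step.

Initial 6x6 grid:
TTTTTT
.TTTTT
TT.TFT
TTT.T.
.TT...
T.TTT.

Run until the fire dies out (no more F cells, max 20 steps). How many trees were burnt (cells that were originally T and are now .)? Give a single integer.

Step 1: +4 fires, +1 burnt (F count now 4)
Step 2: +3 fires, +4 burnt (F count now 3)
Step 3: +3 fires, +3 burnt (F count now 3)
Step 4: +2 fires, +3 burnt (F count now 2)
Step 5: +2 fires, +2 burnt (F count now 2)
Step 6: +3 fires, +2 burnt (F count now 3)
Step 7: +3 fires, +3 burnt (F count now 3)
Step 8: +1 fires, +3 burnt (F count now 1)
Step 9: +1 fires, +1 burnt (F count now 1)
Step 10: +1 fires, +1 burnt (F count now 1)
Step 11: +1 fires, +1 burnt (F count now 1)
Step 12: +0 fires, +1 burnt (F count now 0)
Fire out after step 12
Initially T: 25, now '.': 35
Total burnt (originally-T cells now '.'): 24

Answer: 24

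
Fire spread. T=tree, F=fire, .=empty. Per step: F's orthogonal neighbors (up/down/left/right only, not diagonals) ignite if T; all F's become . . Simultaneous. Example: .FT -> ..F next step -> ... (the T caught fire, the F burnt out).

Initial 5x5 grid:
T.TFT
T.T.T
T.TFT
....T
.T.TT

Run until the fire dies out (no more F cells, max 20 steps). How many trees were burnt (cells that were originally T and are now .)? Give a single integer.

Step 1: +4 fires, +2 burnt (F count now 4)
Step 2: +3 fires, +4 burnt (F count now 3)
Step 3: +1 fires, +3 burnt (F count now 1)
Step 4: +1 fires, +1 burnt (F count now 1)
Step 5: +0 fires, +1 burnt (F count now 0)
Fire out after step 5
Initially T: 13, now '.': 21
Total burnt (originally-T cells now '.'): 9

Answer: 9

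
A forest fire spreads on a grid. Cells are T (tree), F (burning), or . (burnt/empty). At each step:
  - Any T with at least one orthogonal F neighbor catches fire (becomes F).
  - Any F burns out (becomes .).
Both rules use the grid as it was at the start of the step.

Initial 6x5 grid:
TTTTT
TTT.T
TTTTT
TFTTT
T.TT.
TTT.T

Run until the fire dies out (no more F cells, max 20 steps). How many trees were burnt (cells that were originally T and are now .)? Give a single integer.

Step 1: +3 fires, +1 burnt (F count now 3)
Step 2: +6 fires, +3 burnt (F count now 6)
Step 3: +8 fires, +6 burnt (F count now 8)
Step 4: +4 fires, +8 burnt (F count now 4)
Step 5: +2 fires, +4 burnt (F count now 2)
Step 6: +1 fires, +2 burnt (F count now 1)
Step 7: +0 fires, +1 burnt (F count now 0)
Fire out after step 7
Initially T: 25, now '.': 29
Total burnt (originally-T cells now '.'): 24

Answer: 24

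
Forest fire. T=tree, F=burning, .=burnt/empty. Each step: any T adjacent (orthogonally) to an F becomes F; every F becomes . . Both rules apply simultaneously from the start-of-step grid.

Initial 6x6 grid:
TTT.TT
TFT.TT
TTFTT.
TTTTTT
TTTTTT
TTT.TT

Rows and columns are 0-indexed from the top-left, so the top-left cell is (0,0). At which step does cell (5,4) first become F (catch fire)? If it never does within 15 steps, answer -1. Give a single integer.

Step 1: cell (5,4)='T' (+6 fires, +2 burnt)
Step 2: cell (5,4)='T' (+7 fires, +6 burnt)
Step 3: cell (5,4)='T' (+6 fires, +7 burnt)
Step 4: cell (5,4)='T' (+6 fires, +6 burnt)
Step 5: cell (5,4)='F' (+4 fires, +6 burnt)
  -> target ignites at step 5
Step 6: cell (5,4)='.' (+1 fires, +4 burnt)
Step 7: cell (5,4)='.' (+0 fires, +1 burnt)
  fire out at step 7

5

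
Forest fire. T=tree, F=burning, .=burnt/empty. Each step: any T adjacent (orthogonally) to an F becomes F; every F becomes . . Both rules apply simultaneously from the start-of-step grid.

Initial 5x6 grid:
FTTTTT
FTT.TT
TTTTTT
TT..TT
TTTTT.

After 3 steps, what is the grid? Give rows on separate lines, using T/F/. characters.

Step 1: 3 trees catch fire, 2 burn out
  .FTTTT
  .FT.TT
  FTTTTT
  TT..TT
  TTTTT.
Step 2: 4 trees catch fire, 3 burn out
  ..FTTT
  ..F.TT
  .FTTTT
  FT..TT
  TTTTT.
Step 3: 4 trees catch fire, 4 burn out
  ...FTT
  ....TT
  ..FTTT
  .F..TT
  FTTTT.

...FTT
....TT
..FTTT
.F..TT
FTTTT.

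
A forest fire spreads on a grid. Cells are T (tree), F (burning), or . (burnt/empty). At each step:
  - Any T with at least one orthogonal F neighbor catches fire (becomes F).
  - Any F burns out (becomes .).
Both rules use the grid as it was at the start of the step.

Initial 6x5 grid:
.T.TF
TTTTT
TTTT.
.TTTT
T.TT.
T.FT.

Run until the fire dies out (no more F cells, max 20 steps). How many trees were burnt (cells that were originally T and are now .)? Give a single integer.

Answer: 18

Derivation:
Step 1: +4 fires, +2 burnt (F count now 4)
Step 2: +3 fires, +4 burnt (F count now 3)
Step 3: +5 fires, +3 burnt (F count now 5)
Step 4: +3 fires, +5 burnt (F count now 3)
Step 5: +3 fires, +3 burnt (F count now 3)
Step 6: +0 fires, +3 burnt (F count now 0)
Fire out after step 6
Initially T: 20, now '.': 28
Total burnt (originally-T cells now '.'): 18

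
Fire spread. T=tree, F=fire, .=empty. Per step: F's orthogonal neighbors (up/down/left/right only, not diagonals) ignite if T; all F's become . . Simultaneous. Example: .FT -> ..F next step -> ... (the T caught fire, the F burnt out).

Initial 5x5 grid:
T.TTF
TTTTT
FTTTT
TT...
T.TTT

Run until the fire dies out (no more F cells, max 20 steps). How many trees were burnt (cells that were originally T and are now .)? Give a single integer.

Answer: 15

Derivation:
Step 1: +5 fires, +2 burnt (F count now 5)
Step 2: +8 fires, +5 burnt (F count now 8)
Step 3: +2 fires, +8 burnt (F count now 2)
Step 4: +0 fires, +2 burnt (F count now 0)
Fire out after step 4
Initially T: 18, now '.': 22
Total burnt (originally-T cells now '.'): 15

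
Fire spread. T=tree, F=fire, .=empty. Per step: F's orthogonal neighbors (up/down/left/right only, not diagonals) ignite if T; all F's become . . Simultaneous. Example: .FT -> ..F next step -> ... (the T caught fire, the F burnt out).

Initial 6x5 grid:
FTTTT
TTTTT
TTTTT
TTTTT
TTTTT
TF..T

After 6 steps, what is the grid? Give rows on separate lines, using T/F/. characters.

Step 1: 4 trees catch fire, 2 burn out
  .FTTT
  FTTTT
  TTTTT
  TTTTT
  TFTTT
  F...T
Step 2: 6 trees catch fire, 4 burn out
  ..FTT
  .FTTT
  FTTTT
  TFTTT
  F.FTT
  ....T
Step 3: 6 trees catch fire, 6 burn out
  ...FT
  ..FTT
  .FTTT
  F.FTT
  ...FT
  ....T
Step 4: 5 trees catch fire, 6 burn out
  ....F
  ...FT
  ..FTT
  ...FT
  ....F
  ....T
Step 5: 4 trees catch fire, 5 burn out
  .....
  ....F
  ...FT
  ....F
  .....
  ....F
Step 6: 1 trees catch fire, 4 burn out
  .....
  .....
  ....F
  .....
  .....
  .....

.....
.....
....F
.....
.....
.....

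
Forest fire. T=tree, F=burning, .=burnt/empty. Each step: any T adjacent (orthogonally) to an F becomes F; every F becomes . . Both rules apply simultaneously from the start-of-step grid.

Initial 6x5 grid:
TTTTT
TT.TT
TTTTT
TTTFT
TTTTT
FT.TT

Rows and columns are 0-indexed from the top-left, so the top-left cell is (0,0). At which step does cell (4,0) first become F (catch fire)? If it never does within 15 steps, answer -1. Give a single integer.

Step 1: cell (4,0)='F' (+6 fires, +2 burnt)
  -> target ignites at step 1
Step 2: cell (4,0)='.' (+9 fires, +6 burnt)
Step 3: cell (4,0)='.' (+5 fires, +9 burnt)
Step 4: cell (4,0)='.' (+4 fires, +5 burnt)
Step 5: cell (4,0)='.' (+2 fires, +4 burnt)
Step 6: cell (4,0)='.' (+0 fires, +2 burnt)
  fire out at step 6

1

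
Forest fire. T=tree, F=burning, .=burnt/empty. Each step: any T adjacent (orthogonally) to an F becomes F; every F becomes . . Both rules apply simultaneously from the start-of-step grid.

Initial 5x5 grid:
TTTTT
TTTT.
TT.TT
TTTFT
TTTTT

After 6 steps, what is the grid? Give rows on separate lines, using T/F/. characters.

Step 1: 4 trees catch fire, 1 burn out
  TTTTT
  TTTT.
  TT.FT
  TTF.F
  TTTFT
Step 2: 5 trees catch fire, 4 burn out
  TTTTT
  TTTF.
  TT..F
  TF...
  TTF.F
Step 3: 5 trees catch fire, 5 burn out
  TTTFT
  TTF..
  TF...
  F....
  TF...
Step 4: 5 trees catch fire, 5 burn out
  TTF.F
  TF...
  F....
  .....
  F....
Step 5: 2 trees catch fire, 5 burn out
  TF...
  F....
  .....
  .....
  .....
Step 6: 1 trees catch fire, 2 burn out
  F....
  .....
  .....
  .....
  .....

F....
.....
.....
.....
.....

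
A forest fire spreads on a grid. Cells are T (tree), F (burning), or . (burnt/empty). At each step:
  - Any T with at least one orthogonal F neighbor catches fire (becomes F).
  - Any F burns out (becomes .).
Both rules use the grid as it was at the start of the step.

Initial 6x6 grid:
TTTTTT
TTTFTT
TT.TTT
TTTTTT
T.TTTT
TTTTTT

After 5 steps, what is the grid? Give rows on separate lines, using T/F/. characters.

Step 1: 4 trees catch fire, 1 burn out
  TTTFTT
  TTF.FT
  TT.FTT
  TTTTTT
  T.TTTT
  TTTTTT
Step 2: 6 trees catch fire, 4 burn out
  TTF.FT
  TF...F
  TT..FT
  TTTFTT
  T.TTTT
  TTTTTT
Step 3: 8 trees catch fire, 6 burn out
  TF...F
  F.....
  TF...F
  TTF.FT
  T.TFTT
  TTTTTT
Step 4: 7 trees catch fire, 8 burn out
  F.....
  ......
  F.....
  TF...F
  T.F.FT
  TTTFTT
Step 5: 4 trees catch fire, 7 burn out
  ......
  ......
  ......
  F.....
  T....F
  TTF.FT

......
......
......
F.....
T....F
TTF.FT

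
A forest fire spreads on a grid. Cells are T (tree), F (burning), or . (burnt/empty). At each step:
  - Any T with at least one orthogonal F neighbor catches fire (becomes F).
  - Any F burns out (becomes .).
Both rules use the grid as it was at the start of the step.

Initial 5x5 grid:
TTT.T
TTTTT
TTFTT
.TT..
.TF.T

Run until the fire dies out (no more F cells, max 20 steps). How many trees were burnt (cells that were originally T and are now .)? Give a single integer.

Answer: 16

Derivation:
Step 1: +5 fires, +2 burnt (F count now 5)
Step 2: +6 fires, +5 burnt (F count now 6)
Step 3: +3 fires, +6 burnt (F count now 3)
Step 4: +2 fires, +3 burnt (F count now 2)
Step 5: +0 fires, +2 burnt (F count now 0)
Fire out after step 5
Initially T: 17, now '.': 24
Total burnt (originally-T cells now '.'): 16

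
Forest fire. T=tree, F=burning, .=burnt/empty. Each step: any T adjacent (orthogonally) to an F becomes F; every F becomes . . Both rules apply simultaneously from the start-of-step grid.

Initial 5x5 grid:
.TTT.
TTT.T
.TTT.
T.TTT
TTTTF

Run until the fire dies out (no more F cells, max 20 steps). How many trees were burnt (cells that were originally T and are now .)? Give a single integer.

Step 1: +2 fires, +1 burnt (F count now 2)
Step 2: +2 fires, +2 burnt (F count now 2)
Step 3: +3 fires, +2 burnt (F count now 3)
Step 4: +2 fires, +3 burnt (F count now 2)
Step 5: +3 fires, +2 burnt (F count now 3)
Step 6: +2 fires, +3 burnt (F count now 2)
Step 7: +3 fires, +2 burnt (F count now 3)
Step 8: +0 fires, +3 burnt (F count now 0)
Fire out after step 8
Initially T: 18, now '.': 24
Total burnt (originally-T cells now '.'): 17

Answer: 17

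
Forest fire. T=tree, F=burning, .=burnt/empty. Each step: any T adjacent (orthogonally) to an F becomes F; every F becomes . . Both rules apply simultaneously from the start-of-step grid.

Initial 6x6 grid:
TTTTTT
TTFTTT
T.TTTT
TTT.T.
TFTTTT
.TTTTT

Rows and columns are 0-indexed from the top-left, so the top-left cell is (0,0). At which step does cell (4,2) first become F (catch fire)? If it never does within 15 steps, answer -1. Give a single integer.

Step 1: cell (4,2)='F' (+8 fires, +2 burnt)
  -> target ignites at step 1
Step 2: cell (4,2)='.' (+9 fires, +8 burnt)
Step 3: cell (4,2)='.' (+7 fires, +9 burnt)
Step 4: cell (4,2)='.' (+5 fires, +7 burnt)
Step 5: cell (4,2)='.' (+1 fires, +5 burnt)
Step 6: cell (4,2)='.' (+0 fires, +1 burnt)
  fire out at step 6

1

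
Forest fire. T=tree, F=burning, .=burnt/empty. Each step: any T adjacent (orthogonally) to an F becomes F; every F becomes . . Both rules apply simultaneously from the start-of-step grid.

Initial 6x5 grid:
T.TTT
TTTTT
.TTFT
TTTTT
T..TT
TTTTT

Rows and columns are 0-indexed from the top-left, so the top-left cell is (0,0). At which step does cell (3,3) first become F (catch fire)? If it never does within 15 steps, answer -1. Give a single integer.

Step 1: cell (3,3)='F' (+4 fires, +1 burnt)
  -> target ignites at step 1
Step 2: cell (3,3)='.' (+7 fires, +4 burnt)
Step 3: cell (3,3)='.' (+6 fires, +7 burnt)
Step 4: cell (3,3)='.' (+4 fires, +6 burnt)
Step 5: cell (3,3)='.' (+3 fires, +4 burnt)
Step 6: cell (3,3)='.' (+1 fires, +3 burnt)
Step 7: cell (3,3)='.' (+0 fires, +1 burnt)
  fire out at step 7

1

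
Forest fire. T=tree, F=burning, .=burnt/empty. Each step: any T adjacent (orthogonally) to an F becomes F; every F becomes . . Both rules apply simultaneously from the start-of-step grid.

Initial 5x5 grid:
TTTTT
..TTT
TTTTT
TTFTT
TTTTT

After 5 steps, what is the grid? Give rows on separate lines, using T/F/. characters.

Step 1: 4 trees catch fire, 1 burn out
  TTTTT
  ..TTT
  TTFTT
  TF.FT
  TTFTT
Step 2: 7 trees catch fire, 4 burn out
  TTTTT
  ..FTT
  TF.FT
  F...F
  TF.FT
Step 3: 6 trees catch fire, 7 burn out
  TTFTT
  ...FT
  F...F
  .....
  F...F
Step 4: 3 trees catch fire, 6 burn out
  TF.FT
  ....F
  .....
  .....
  .....
Step 5: 2 trees catch fire, 3 burn out
  F...F
  .....
  .....
  .....
  .....

F...F
.....
.....
.....
.....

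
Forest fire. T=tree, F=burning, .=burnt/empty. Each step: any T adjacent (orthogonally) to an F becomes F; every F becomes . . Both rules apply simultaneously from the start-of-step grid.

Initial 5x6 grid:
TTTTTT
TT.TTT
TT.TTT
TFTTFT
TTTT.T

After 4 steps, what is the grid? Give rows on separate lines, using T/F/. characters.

Step 1: 7 trees catch fire, 2 burn out
  TTTTTT
  TT.TTT
  TF.TFT
  F.FF.F
  TFTT.T
Step 2: 9 trees catch fire, 7 burn out
  TTTTTT
  TF.TFT
  F..F.F
  ......
  F.FF.F
Step 3: 5 trees catch fire, 9 burn out
  TFTTFT
  F..F.F
  ......
  ......
  ......
Step 4: 4 trees catch fire, 5 burn out
  F.FF.F
  ......
  ......
  ......
  ......

F.FF.F
......
......
......
......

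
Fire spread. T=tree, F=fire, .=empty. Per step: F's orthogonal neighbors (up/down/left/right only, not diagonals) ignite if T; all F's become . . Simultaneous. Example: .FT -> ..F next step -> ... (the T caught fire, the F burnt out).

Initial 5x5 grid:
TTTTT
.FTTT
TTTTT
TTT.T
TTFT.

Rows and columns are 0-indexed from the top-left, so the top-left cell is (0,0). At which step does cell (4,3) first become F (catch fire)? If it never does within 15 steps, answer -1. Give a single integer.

Step 1: cell (4,3)='F' (+6 fires, +2 burnt)
  -> target ignites at step 1
Step 2: cell (4,3)='.' (+7 fires, +6 burnt)
Step 3: cell (4,3)='.' (+4 fires, +7 burnt)
Step 4: cell (4,3)='.' (+2 fires, +4 burnt)
Step 5: cell (4,3)='.' (+1 fires, +2 burnt)
Step 6: cell (4,3)='.' (+0 fires, +1 burnt)
  fire out at step 6

1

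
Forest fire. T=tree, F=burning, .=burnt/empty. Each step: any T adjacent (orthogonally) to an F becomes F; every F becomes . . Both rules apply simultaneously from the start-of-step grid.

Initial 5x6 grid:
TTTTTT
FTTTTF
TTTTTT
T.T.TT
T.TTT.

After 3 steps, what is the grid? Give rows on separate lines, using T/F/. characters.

Step 1: 6 trees catch fire, 2 burn out
  FTTTTF
  .FTTF.
  FTTTTF
  T.T.TT
  T.TTT.
Step 2: 8 trees catch fire, 6 burn out
  .FTTF.
  ..FF..
  .FTTF.
  F.T.TF
  T.TTT.
Step 3: 6 trees catch fire, 8 burn out
  ..FF..
  ......
  ..FF..
  ..T.F.
  F.TTT.

..FF..
......
..FF..
..T.F.
F.TTT.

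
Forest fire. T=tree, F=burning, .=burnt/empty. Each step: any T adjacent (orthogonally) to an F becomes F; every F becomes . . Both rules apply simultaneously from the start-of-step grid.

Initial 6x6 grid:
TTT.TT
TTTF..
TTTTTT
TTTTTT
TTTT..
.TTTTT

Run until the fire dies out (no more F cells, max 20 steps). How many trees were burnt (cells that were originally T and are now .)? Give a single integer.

Answer: 27

Derivation:
Step 1: +2 fires, +1 burnt (F count now 2)
Step 2: +5 fires, +2 burnt (F count now 5)
Step 3: +7 fires, +5 burnt (F count now 7)
Step 4: +6 fires, +7 burnt (F count now 6)
Step 5: +4 fires, +6 burnt (F count now 4)
Step 6: +3 fires, +4 burnt (F count now 3)
Step 7: +0 fires, +3 burnt (F count now 0)
Fire out after step 7
Initially T: 29, now '.': 34
Total burnt (originally-T cells now '.'): 27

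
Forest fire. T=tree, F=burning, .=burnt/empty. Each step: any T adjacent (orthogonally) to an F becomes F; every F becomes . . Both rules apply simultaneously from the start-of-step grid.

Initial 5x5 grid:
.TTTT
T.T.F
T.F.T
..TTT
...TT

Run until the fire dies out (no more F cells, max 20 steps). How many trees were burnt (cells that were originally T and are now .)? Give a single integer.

Step 1: +4 fires, +2 burnt (F count now 4)
Step 2: +4 fires, +4 burnt (F count now 4)
Step 3: +3 fires, +4 burnt (F count now 3)
Step 4: +0 fires, +3 burnt (F count now 0)
Fire out after step 4
Initially T: 13, now '.': 23
Total burnt (originally-T cells now '.'): 11

Answer: 11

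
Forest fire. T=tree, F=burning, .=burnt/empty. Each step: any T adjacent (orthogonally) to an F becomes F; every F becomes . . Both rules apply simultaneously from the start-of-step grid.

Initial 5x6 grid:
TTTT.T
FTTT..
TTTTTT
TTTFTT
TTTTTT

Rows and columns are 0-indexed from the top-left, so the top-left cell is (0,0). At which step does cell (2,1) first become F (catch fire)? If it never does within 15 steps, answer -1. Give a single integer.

Step 1: cell (2,1)='T' (+7 fires, +2 burnt)
Step 2: cell (2,1)='F' (+11 fires, +7 burnt)
  -> target ignites at step 2
Step 3: cell (2,1)='.' (+6 fires, +11 burnt)
Step 4: cell (2,1)='.' (+0 fires, +6 burnt)
  fire out at step 4

2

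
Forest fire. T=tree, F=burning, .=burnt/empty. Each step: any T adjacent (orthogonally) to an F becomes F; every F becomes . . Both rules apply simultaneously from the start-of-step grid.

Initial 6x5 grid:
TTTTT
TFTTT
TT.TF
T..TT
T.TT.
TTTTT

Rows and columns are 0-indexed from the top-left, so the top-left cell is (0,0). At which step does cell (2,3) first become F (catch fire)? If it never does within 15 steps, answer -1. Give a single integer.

Step 1: cell (2,3)='F' (+7 fires, +2 burnt)
  -> target ignites at step 1
Step 2: cell (2,3)='.' (+6 fires, +7 burnt)
Step 3: cell (2,3)='.' (+3 fires, +6 burnt)
Step 4: cell (2,3)='.' (+3 fires, +3 burnt)
Step 5: cell (2,3)='.' (+3 fires, +3 burnt)
Step 6: cell (2,3)='.' (+1 fires, +3 burnt)
Step 7: cell (2,3)='.' (+0 fires, +1 burnt)
  fire out at step 7

1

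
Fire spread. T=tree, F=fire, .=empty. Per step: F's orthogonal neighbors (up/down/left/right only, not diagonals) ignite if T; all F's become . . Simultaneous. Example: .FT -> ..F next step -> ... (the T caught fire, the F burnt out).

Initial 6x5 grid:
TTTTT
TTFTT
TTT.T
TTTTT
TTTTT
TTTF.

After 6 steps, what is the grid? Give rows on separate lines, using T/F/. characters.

Step 1: 6 trees catch fire, 2 burn out
  TTFTT
  TF.FT
  TTF.T
  TTTTT
  TTTFT
  TTF..
Step 2: 10 trees catch fire, 6 burn out
  TF.FT
  F...F
  TF..T
  TTFFT
  TTF.F
  TF...
Step 3: 8 trees catch fire, 10 burn out
  F...F
  .....
  F...F
  TF..F
  TF...
  F....
Step 4: 2 trees catch fire, 8 burn out
  .....
  .....
  .....
  F....
  F....
  .....
Step 5: 0 trees catch fire, 2 burn out
  .....
  .....
  .....
  .....
  .....
  .....
Step 6: 0 trees catch fire, 0 burn out
  .....
  .....
  .....
  .....
  .....
  .....

.....
.....
.....
.....
.....
.....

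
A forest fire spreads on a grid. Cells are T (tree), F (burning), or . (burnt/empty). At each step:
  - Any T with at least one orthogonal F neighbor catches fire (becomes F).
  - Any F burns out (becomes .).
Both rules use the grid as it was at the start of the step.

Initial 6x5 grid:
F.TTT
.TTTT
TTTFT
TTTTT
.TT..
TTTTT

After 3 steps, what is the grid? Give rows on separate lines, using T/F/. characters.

Step 1: 4 trees catch fire, 2 burn out
  ..TTT
  .TTFT
  TTF.F
  TTTFT
  .TT..
  TTTTT
Step 2: 6 trees catch fire, 4 burn out
  ..TFT
  .TF.F
  TF...
  TTF.F
  .TT..
  TTTTT
Step 3: 6 trees catch fire, 6 burn out
  ..F.F
  .F...
  F....
  TF...
  .TF..
  TTTTT

..F.F
.F...
F....
TF...
.TF..
TTTTT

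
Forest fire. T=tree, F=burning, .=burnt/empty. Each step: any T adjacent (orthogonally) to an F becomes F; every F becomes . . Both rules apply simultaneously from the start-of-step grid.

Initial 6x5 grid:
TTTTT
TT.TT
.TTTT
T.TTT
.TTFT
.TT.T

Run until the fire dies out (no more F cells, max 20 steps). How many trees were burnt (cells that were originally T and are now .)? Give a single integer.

Step 1: +3 fires, +1 burnt (F count now 3)
Step 2: +6 fires, +3 burnt (F count now 6)
Step 3: +4 fires, +6 burnt (F count now 4)
Step 4: +3 fires, +4 burnt (F count now 3)
Step 5: +3 fires, +3 burnt (F count now 3)
Step 6: +2 fires, +3 burnt (F count now 2)
Step 7: +1 fires, +2 burnt (F count now 1)
Step 8: +0 fires, +1 burnt (F count now 0)
Fire out after step 8
Initially T: 23, now '.': 29
Total burnt (originally-T cells now '.'): 22

Answer: 22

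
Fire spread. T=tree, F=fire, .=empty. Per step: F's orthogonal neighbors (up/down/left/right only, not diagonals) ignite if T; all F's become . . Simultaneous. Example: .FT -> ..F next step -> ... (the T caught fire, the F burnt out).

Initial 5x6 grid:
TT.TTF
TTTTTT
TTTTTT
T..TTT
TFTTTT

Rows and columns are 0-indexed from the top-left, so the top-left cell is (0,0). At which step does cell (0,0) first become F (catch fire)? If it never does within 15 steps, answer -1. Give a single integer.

Step 1: cell (0,0)='T' (+4 fires, +2 burnt)
Step 2: cell (0,0)='T' (+5 fires, +4 burnt)
Step 3: cell (0,0)='T' (+6 fires, +5 burnt)
Step 4: cell (0,0)='T' (+6 fires, +6 burnt)
Step 5: cell (0,0)='F' (+3 fires, +6 burnt)
  -> target ignites at step 5
Step 6: cell (0,0)='.' (+1 fires, +3 burnt)
Step 7: cell (0,0)='.' (+0 fires, +1 burnt)
  fire out at step 7

5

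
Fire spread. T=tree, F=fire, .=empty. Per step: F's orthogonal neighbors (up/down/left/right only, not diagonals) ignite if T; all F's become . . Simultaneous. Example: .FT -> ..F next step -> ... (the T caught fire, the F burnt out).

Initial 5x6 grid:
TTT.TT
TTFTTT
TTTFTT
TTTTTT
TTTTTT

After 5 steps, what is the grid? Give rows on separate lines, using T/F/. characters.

Step 1: 6 trees catch fire, 2 burn out
  TTF.TT
  TF.FTT
  TTF.FT
  TTTFTT
  TTTTTT
Step 2: 8 trees catch fire, 6 burn out
  TF..TT
  F...FT
  TF...F
  TTF.FT
  TTTFTT
Step 3: 8 trees catch fire, 8 burn out
  F...FT
  .....F
  F.....
  TF...F
  TTF.FT
Step 4: 4 trees catch fire, 8 burn out
  .....F
  ......
  ......
  F.....
  TF...F
Step 5: 1 trees catch fire, 4 burn out
  ......
  ......
  ......
  ......
  F.....

......
......
......
......
F.....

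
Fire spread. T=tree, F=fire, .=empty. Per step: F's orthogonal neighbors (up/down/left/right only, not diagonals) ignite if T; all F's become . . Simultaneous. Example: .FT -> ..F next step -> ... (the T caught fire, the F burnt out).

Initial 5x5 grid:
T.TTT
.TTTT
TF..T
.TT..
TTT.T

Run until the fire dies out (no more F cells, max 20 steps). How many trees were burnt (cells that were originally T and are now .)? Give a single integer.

Answer: 14

Derivation:
Step 1: +3 fires, +1 burnt (F count now 3)
Step 2: +3 fires, +3 burnt (F count now 3)
Step 3: +4 fires, +3 burnt (F count now 4)
Step 4: +2 fires, +4 burnt (F count now 2)
Step 5: +2 fires, +2 burnt (F count now 2)
Step 6: +0 fires, +2 burnt (F count now 0)
Fire out after step 6
Initially T: 16, now '.': 23
Total burnt (originally-T cells now '.'): 14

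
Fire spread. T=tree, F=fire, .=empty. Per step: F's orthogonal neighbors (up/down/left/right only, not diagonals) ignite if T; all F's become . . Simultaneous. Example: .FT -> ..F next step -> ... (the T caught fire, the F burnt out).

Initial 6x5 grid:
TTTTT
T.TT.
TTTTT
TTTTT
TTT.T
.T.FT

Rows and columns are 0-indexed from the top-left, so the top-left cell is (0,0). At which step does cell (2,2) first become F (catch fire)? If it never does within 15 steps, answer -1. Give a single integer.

Step 1: cell (2,2)='T' (+1 fires, +1 burnt)
Step 2: cell (2,2)='T' (+1 fires, +1 burnt)
Step 3: cell (2,2)='T' (+1 fires, +1 burnt)
Step 4: cell (2,2)='T' (+2 fires, +1 burnt)
Step 5: cell (2,2)='T' (+2 fires, +2 burnt)
Step 6: cell (2,2)='F' (+4 fires, +2 burnt)
  -> target ignites at step 6
Step 7: cell (2,2)='.' (+5 fires, +4 burnt)
Step 8: cell (2,2)='.' (+5 fires, +5 burnt)
Step 9: cell (2,2)='.' (+2 fires, +5 burnt)
Step 10: cell (2,2)='.' (+1 fires, +2 burnt)
Step 11: cell (2,2)='.' (+0 fires, +1 burnt)
  fire out at step 11

6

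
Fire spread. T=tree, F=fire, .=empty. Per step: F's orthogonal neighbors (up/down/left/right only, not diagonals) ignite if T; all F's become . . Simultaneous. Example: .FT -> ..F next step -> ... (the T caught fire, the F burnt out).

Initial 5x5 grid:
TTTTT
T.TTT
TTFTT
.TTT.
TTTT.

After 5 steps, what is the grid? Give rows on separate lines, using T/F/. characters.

Step 1: 4 trees catch fire, 1 burn out
  TTTTT
  T.FTT
  TF.FT
  .TFT.
  TTTT.
Step 2: 7 trees catch fire, 4 burn out
  TTFTT
  T..FT
  F...F
  .F.F.
  TTFT.
Step 3: 6 trees catch fire, 7 burn out
  TF.FT
  F...F
  .....
  .....
  TF.F.
Step 4: 3 trees catch fire, 6 burn out
  F...F
  .....
  .....
  .....
  F....
Step 5: 0 trees catch fire, 3 burn out
  .....
  .....
  .....
  .....
  .....

.....
.....
.....
.....
.....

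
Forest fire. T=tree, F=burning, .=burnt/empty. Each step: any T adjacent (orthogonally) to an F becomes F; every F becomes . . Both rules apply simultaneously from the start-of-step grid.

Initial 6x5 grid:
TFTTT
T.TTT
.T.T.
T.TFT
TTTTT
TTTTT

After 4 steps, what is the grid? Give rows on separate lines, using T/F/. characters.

Step 1: 6 trees catch fire, 2 burn out
  F.FTT
  T.TTT
  .T.F.
  T.F.F
  TTTFT
  TTTTT
Step 2: 7 trees catch fire, 6 burn out
  ...FT
  F.FFT
  .T...
  T....
  TTF.F
  TTTFT
Step 3: 5 trees catch fire, 7 burn out
  ....F
  ....F
  .T...
  T....
  TF...
  TTF.F
Step 4: 2 trees catch fire, 5 burn out
  .....
  .....
  .T...
  T....
  F....
  TF...

.....
.....
.T...
T....
F....
TF...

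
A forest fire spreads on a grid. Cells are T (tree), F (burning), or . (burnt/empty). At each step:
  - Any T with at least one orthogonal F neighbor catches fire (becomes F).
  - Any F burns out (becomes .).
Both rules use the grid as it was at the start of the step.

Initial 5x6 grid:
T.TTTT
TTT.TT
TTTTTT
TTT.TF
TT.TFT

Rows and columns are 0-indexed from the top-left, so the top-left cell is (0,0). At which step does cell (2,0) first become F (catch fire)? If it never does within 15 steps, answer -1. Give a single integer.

Step 1: cell (2,0)='T' (+4 fires, +2 burnt)
Step 2: cell (2,0)='T' (+2 fires, +4 burnt)
Step 3: cell (2,0)='T' (+3 fires, +2 burnt)
Step 4: cell (2,0)='T' (+2 fires, +3 burnt)
Step 5: cell (2,0)='T' (+4 fires, +2 burnt)
Step 6: cell (2,0)='F' (+4 fires, +4 burnt)
  -> target ignites at step 6
Step 7: cell (2,0)='.' (+3 fires, +4 burnt)
Step 8: cell (2,0)='.' (+2 fires, +3 burnt)
Step 9: cell (2,0)='.' (+0 fires, +2 burnt)
  fire out at step 9

6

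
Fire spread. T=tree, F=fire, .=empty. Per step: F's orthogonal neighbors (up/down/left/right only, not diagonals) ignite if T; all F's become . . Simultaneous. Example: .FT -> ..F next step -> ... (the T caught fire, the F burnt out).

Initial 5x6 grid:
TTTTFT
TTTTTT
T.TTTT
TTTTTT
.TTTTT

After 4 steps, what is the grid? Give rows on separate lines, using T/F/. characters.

Step 1: 3 trees catch fire, 1 burn out
  TTTF.F
  TTTTFT
  T.TTTT
  TTTTTT
  .TTTTT
Step 2: 4 trees catch fire, 3 burn out
  TTF...
  TTTF.F
  T.TTFT
  TTTTTT
  .TTTTT
Step 3: 5 trees catch fire, 4 burn out
  TF....
  TTF...
  T.TF.F
  TTTTFT
  .TTTTT
Step 4: 6 trees catch fire, 5 burn out
  F.....
  TF....
  T.F...
  TTTF.F
  .TTTFT

F.....
TF....
T.F...
TTTF.F
.TTTFT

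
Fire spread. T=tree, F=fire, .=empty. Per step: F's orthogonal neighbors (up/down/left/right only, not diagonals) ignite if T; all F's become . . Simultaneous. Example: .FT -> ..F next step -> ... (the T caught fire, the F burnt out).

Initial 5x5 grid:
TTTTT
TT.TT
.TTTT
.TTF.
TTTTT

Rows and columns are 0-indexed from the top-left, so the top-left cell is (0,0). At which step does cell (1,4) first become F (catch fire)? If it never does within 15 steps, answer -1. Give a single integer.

Step 1: cell (1,4)='T' (+3 fires, +1 burnt)
Step 2: cell (1,4)='T' (+6 fires, +3 burnt)
Step 3: cell (1,4)='F' (+4 fires, +6 burnt)
  -> target ignites at step 3
Step 4: cell (1,4)='.' (+4 fires, +4 burnt)
Step 5: cell (1,4)='.' (+2 fires, +4 burnt)
Step 6: cell (1,4)='.' (+1 fires, +2 burnt)
Step 7: cell (1,4)='.' (+0 fires, +1 burnt)
  fire out at step 7

3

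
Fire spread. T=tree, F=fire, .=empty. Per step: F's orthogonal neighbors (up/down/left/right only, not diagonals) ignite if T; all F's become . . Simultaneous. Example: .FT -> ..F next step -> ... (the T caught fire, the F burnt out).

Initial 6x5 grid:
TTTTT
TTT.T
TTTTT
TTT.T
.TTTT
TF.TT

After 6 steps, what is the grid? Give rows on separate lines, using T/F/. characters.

Step 1: 2 trees catch fire, 1 burn out
  TTTTT
  TTT.T
  TTTTT
  TTT.T
  .FTTT
  F..TT
Step 2: 2 trees catch fire, 2 burn out
  TTTTT
  TTT.T
  TTTTT
  TFT.T
  ..FTT
  ...TT
Step 3: 4 trees catch fire, 2 burn out
  TTTTT
  TTT.T
  TFTTT
  F.F.T
  ...FT
  ...TT
Step 4: 5 trees catch fire, 4 burn out
  TTTTT
  TFT.T
  F.FTT
  ....T
  ....F
  ...FT
Step 5: 6 trees catch fire, 5 burn out
  TFTTT
  F.F.T
  ...FT
  ....F
  .....
  ....F
Step 6: 3 trees catch fire, 6 burn out
  F.FTT
  ....T
  ....F
  .....
  .....
  .....

F.FTT
....T
....F
.....
.....
.....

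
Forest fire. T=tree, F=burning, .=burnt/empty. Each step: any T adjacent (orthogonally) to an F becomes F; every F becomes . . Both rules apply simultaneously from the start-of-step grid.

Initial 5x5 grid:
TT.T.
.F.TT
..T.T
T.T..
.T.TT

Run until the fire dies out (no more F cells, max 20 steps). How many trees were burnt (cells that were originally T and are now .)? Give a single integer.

Answer: 2

Derivation:
Step 1: +1 fires, +1 burnt (F count now 1)
Step 2: +1 fires, +1 burnt (F count now 1)
Step 3: +0 fires, +1 burnt (F count now 0)
Fire out after step 3
Initially T: 12, now '.': 15
Total burnt (originally-T cells now '.'): 2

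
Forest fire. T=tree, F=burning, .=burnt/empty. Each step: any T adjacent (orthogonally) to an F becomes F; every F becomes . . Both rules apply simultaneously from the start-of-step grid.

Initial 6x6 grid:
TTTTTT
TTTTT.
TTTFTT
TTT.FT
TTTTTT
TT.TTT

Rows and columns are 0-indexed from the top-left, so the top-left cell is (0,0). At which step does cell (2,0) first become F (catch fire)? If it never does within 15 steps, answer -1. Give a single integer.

Step 1: cell (2,0)='T' (+5 fires, +2 burnt)
Step 2: cell (2,0)='T' (+9 fires, +5 burnt)
Step 3: cell (2,0)='F' (+8 fires, +9 burnt)
  -> target ignites at step 3
Step 4: cell (2,0)='.' (+5 fires, +8 burnt)
Step 5: cell (2,0)='.' (+3 fires, +5 burnt)
Step 6: cell (2,0)='.' (+1 fires, +3 burnt)
Step 7: cell (2,0)='.' (+0 fires, +1 burnt)
  fire out at step 7

3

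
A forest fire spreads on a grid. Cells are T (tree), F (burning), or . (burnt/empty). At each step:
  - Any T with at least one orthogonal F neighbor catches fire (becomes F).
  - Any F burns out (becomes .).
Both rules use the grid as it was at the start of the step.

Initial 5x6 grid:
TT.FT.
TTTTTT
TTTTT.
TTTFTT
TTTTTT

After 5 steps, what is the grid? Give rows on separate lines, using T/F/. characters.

Step 1: 6 trees catch fire, 2 burn out
  TT..F.
  TTTFTT
  TTTFT.
  TTF.FT
  TTTFTT
Step 2: 8 trees catch fire, 6 burn out
  TT....
  TTF.FT
  TTF.F.
  TF...F
  TTF.FT
Step 3: 6 trees catch fire, 8 burn out
  TT....
  TF...F
  TF....
  F.....
  TF...F
Step 4: 4 trees catch fire, 6 burn out
  TF....
  F.....
  F.....
  ......
  F.....
Step 5: 1 trees catch fire, 4 burn out
  F.....
  ......
  ......
  ......
  ......

F.....
......
......
......
......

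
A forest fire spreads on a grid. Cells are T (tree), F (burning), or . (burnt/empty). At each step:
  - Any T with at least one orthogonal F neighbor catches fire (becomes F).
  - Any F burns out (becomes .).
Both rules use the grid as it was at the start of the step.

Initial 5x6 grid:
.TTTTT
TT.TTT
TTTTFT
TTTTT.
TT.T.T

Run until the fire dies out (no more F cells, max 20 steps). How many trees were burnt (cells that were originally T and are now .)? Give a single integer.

Answer: 23

Derivation:
Step 1: +4 fires, +1 burnt (F count now 4)
Step 2: +5 fires, +4 burnt (F count now 5)
Step 3: +5 fires, +5 burnt (F count now 5)
Step 4: +4 fires, +5 burnt (F count now 4)
Step 5: +4 fires, +4 burnt (F count now 4)
Step 6: +1 fires, +4 burnt (F count now 1)
Step 7: +0 fires, +1 burnt (F count now 0)
Fire out after step 7
Initially T: 24, now '.': 29
Total burnt (originally-T cells now '.'): 23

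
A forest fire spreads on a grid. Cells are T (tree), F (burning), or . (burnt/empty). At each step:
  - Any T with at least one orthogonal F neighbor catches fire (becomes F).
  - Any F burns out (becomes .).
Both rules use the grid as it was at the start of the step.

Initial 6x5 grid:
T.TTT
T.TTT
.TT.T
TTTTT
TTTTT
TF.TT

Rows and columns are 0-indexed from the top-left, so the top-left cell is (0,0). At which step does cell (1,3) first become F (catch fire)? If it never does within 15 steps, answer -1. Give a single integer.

Step 1: cell (1,3)='T' (+2 fires, +1 burnt)
Step 2: cell (1,3)='T' (+3 fires, +2 burnt)
Step 3: cell (1,3)='T' (+4 fires, +3 burnt)
Step 4: cell (1,3)='T' (+4 fires, +4 burnt)
Step 5: cell (1,3)='T' (+3 fires, +4 burnt)
Step 6: cell (1,3)='F' (+3 fires, +3 burnt)
  -> target ignites at step 6
Step 7: cell (1,3)='.' (+2 fires, +3 burnt)
Step 8: cell (1,3)='.' (+1 fires, +2 burnt)
Step 9: cell (1,3)='.' (+0 fires, +1 burnt)
  fire out at step 9

6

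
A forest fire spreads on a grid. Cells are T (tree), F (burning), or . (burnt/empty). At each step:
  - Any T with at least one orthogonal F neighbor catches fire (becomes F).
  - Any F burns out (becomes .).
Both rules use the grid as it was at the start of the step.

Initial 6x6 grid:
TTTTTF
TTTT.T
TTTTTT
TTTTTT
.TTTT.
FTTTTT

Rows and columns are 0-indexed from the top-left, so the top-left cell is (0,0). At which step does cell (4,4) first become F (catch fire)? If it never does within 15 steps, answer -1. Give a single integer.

Step 1: cell (4,4)='T' (+3 fires, +2 burnt)
Step 2: cell (4,4)='T' (+4 fires, +3 burnt)
Step 3: cell (4,4)='T' (+7 fires, +4 burnt)
Step 4: cell (4,4)='T' (+9 fires, +7 burnt)
Step 5: cell (4,4)='F' (+7 fires, +9 burnt)
  -> target ignites at step 5
Step 6: cell (4,4)='.' (+1 fires, +7 burnt)
Step 7: cell (4,4)='.' (+0 fires, +1 burnt)
  fire out at step 7

5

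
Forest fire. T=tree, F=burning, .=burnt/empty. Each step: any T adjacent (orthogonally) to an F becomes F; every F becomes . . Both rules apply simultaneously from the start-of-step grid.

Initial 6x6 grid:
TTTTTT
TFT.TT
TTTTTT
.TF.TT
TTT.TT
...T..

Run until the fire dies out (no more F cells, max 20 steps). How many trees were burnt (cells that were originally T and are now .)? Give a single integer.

Answer: 24

Derivation:
Step 1: +7 fires, +2 burnt (F count now 7)
Step 2: +5 fires, +7 burnt (F count now 5)
Step 3: +3 fires, +5 burnt (F count now 3)
Step 4: +4 fires, +3 burnt (F count now 4)
Step 5: +4 fires, +4 burnt (F count now 4)
Step 6: +1 fires, +4 burnt (F count now 1)
Step 7: +0 fires, +1 burnt (F count now 0)
Fire out after step 7
Initially T: 25, now '.': 35
Total burnt (originally-T cells now '.'): 24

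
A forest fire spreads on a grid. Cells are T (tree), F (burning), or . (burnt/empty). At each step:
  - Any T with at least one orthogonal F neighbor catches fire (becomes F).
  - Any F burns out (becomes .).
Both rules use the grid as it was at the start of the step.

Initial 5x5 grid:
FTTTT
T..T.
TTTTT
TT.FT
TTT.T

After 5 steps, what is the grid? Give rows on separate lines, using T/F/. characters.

Step 1: 4 trees catch fire, 2 burn out
  .FTTT
  F..T.
  TTTFT
  TT..F
  TTT.T
Step 2: 6 trees catch fire, 4 burn out
  ..FTT
  ...F.
  FTF.F
  TT...
  TTT.F
Step 3: 3 trees catch fire, 6 burn out
  ...FT
  .....
  .F...
  FT...
  TTT..
Step 4: 3 trees catch fire, 3 burn out
  ....F
  .....
  .....
  .F...
  FTT..
Step 5: 1 trees catch fire, 3 burn out
  .....
  .....
  .....
  .....
  .FT..

.....
.....
.....
.....
.FT..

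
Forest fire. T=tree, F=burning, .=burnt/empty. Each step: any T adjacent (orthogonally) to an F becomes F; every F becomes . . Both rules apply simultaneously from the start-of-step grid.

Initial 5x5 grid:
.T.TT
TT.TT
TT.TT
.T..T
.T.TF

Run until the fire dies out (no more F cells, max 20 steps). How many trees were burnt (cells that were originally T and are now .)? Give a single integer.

Answer: 8

Derivation:
Step 1: +2 fires, +1 burnt (F count now 2)
Step 2: +1 fires, +2 burnt (F count now 1)
Step 3: +2 fires, +1 burnt (F count now 2)
Step 4: +2 fires, +2 burnt (F count now 2)
Step 5: +1 fires, +2 burnt (F count now 1)
Step 6: +0 fires, +1 burnt (F count now 0)
Fire out after step 6
Initially T: 15, now '.': 18
Total burnt (originally-T cells now '.'): 8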